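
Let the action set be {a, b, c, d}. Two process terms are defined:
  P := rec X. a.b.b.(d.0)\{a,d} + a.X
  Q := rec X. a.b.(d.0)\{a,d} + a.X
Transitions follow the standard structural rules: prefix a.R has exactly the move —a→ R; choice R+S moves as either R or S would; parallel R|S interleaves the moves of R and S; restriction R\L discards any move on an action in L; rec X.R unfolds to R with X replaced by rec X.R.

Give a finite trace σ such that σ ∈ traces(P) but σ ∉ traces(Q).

P's transition system — 4 states:
  s0 = rec X. a.b.b.(d.0)\{a,d} + a.X has moves -a-> s0, -a-> s1
  s1 = b.b.(d.0)\{a,d} has moves -b-> s2
  s2 = b.(d.0)\{a,d} has moves -b-> s3
  s3 = (d.0)\{a,d} has moves ∅
Q's transition system — 3 states:
  t0 = rec X. a.b.(d.0)\{a,d} + a.X has moves -a-> t0, -a-> t1
  t1 = b.(d.0)\{a,d} has moves -b-> t2
  t2 = (d.0)\{a,d} has moves ∅
Run σ = ⟨abb⟩ on P: start {s0}
  after a @ step 1: {s0, s1}
  after b @ step 2: {s2}
  after b @ step 3: {s3}
  P completes σ.
Run σ = ⟨abb⟩ on Q: start {t0}
  after a @ step 1: {t0, t1}
  after b @ step 2: {t2}
  after b @ step 3: no successor for Q

abb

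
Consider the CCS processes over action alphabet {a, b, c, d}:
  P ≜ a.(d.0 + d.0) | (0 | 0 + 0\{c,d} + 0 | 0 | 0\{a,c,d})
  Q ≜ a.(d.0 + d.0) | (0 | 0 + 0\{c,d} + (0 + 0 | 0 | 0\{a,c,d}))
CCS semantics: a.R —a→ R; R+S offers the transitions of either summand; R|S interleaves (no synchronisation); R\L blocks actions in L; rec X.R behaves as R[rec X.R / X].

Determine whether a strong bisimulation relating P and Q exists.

P's transition system — 3 states:
  p0 = a.(d.0 + d.0) | (0 | 0 + 0\{c,d} + 0 | 0 | 0\{a,c,d}) :: ··a··> p1
  p1 = (d.0 + d.0) | (0 | 0 + 0\{c,d} + 0 | 0 | 0\{a,c,d}) :: ··d··> p2
  p2 = 0 | (0 | 0 + 0\{c,d} + 0 | 0 | 0\{a,c,d}) :: ∅
Q's transition system — 3 states:
  q0 = a.(d.0 + d.0) | (0 | 0 + 0\{c,d} + (0 + 0 | 0 | 0\{a,c,d})) :: ··a··> q1
  q1 = (d.0 + d.0) | (0 | 0 + 0\{c,d} + (0 + 0 | 0 | 0\{a,c,d})) :: ··d··> q2
  q2 = 0 | (0 | 0 + 0\{c,d} + (0 + 0 | 0 | 0\{a,c,d})) :: ∅
Coarsest stable partition (strong bisimilarity classes):
  B0 = {p0, q0}
  B1 = {p1, q1}
  B2 = {p2, q2}
p0 ∈ B0, q0 ∈ B0 → same block

YES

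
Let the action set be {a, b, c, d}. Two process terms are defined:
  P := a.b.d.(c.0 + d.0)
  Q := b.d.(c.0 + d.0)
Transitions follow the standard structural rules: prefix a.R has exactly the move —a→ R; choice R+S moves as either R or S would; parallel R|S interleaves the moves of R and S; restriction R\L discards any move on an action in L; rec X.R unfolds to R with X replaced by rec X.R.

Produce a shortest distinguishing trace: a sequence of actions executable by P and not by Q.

a

P's transition system — 5 states:
  u0 = a.b.d.(c.0 + d.0) | =a=> u1
  u1 = b.d.(c.0 + d.0) | =b=> u2
  u2 = d.(c.0 + d.0) | =d=> u3
  u3 = c.0 + d.0 | =c=> u4, =d=> u4
  u4 = 0 | ∅
Q's transition system — 4 states:
  v0 = b.d.(c.0 + d.0) | =b=> v1
  v1 = d.(c.0 + d.0) | =d=> v2
  v2 = c.0 + d.0 | =c=> v3, =d=> v3
  v3 = 0 | ∅
Trace ⟨a⟩ through P, begin at {u0}:
  step 1 (a): {u1}
  ✓ P
Trace ⟨a⟩ through Q, begin at {v0}:
  step 1 (a): ∅  — Q cannot continue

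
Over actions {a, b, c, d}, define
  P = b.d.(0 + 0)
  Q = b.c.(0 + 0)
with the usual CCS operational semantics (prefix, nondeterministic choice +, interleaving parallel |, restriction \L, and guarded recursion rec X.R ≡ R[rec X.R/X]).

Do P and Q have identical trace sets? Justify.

LTS(P): 3 reachable states
  s0 = b.d.(0 + 0) | ··b··> s1
  s1 = d.(0 + 0) | ··d··> s2
  s2 = 0 + 0 | ∅
LTS(Q): 3 reachable states
  t0 = b.c.(0 + 0) | ··b··> t1
  t1 = c.(0 + 0) | ··c··> t2
  t2 = 0 + 0 | ∅
Executing bd from P (initial set {s0}):
  after b @ step 1: {s1}
  after d @ step 2: {s2}
  P completes σ.
Executing bd from Q (initial set {t0}):
  after b @ step 1: {t1}
  after d @ step 2: no successor for Q

NO — witness ⟨bd⟩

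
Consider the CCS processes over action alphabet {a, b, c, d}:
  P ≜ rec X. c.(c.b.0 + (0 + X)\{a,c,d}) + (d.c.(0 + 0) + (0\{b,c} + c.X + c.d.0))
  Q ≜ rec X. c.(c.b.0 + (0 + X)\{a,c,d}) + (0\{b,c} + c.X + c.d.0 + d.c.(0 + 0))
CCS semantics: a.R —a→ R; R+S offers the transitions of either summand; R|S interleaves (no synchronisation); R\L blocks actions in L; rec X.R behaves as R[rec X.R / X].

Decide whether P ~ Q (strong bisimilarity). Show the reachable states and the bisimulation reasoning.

LTS(P): 7 reachable states
  m0 = rec X. c.(c.b.0 + (0 + X)\{a,c,d}) + (d.c.(0 + 0) + (0\{b,c} + c.X + c.d.0)) → --c--▸ m0, --c--▸ m1, --c--▸ m2, --d--▸ m3
  m1 = c.b.0 + (0 + (rec X. c.(c.b.0 + (0 + X)\{a,c,d}) + (d.c.(0 + 0) + (0\{b,c} + c.X + c.d.0))))\{a,c,d} → --c--▸ m4
  m2 = d.0 → --d--▸ m5
  m3 = c.(0 + 0) → --c--▸ m6
  m4 = b.0 → --b--▸ m5
  m5 = 0 → (no moves)
  m6 = 0 + 0 → (no moves)
LTS(Q): 7 reachable states
  n0 = rec X. c.(c.b.0 + (0 + X)\{a,c,d}) + (0\{b,c} + c.X + c.d.0 + d.c.(0 + 0)) → --c--▸ n0, --c--▸ n1, --c--▸ n2, --d--▸ n3
  n1 = c.b.0 + (0 + (rec X. c.(c.b.0 + (0 + X)\{a,c,d}) + (0\{b,c} + c.X + c.d.0 + d.c.(0 + 0))))\{a,c,d} → --c--▸ n4
  n2 = d.0 → --d--▸ n5
  n3 = c.(0 + 0) → --c--▸ n6
  n4 = b.0 → --b--▸ n5
  n5 = 0 → (no moves)
  n6 = 0 + 0 → (no moves)
Coarsest stable partition (strong bisimilarity classes):
  B0 = {m0, n0}
  B1 = {m1, n1}
  B2 = {m4, n4}
  B3 = {m5, m6, n5, n6}
  B4 = {m3, n3}
  B5 = {m2, n2}
m0 ∈ B0, n0 ∈ B0 → same block

P ~ Q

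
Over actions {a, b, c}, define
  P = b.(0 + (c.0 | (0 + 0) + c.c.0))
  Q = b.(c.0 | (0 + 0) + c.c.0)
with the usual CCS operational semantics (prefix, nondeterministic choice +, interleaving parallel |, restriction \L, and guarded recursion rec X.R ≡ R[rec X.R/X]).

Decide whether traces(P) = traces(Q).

YES

P's transition system — 5 states:
  m0 = b.(0 + (c.0 | (0 + 0) + c.c.0)) has moves —b→ m1
  m1 = 0 + (c.0 | (0 + 0) + c.c.0) has moves —c→ m2, —c→ m3
  m2 = 0 | (0 + 0) has moves stopped
  m3 = c.0 has moves —c→ m4
  m4 = 0 has moves stopped
Q's transition system — 5 states:
  n0 = b.(c.0 | (0 + 0) + c.c.0) has moves —b→ n1
  n1 = c.0 | (0 + 0) + c.c.0 has moves —c→ n2, —c→ n3
  n2 = 0 | (0 + 0) has moves stopped
  n3 = c.0 has moves —c→ n4
  n4 = 0 has moves stopped
Coarsest stable partition (strong bisimilarity classes):
  B0 = {m0, n0}
  B1 = {m1, n1}
  B2 = {m2, m4, n2, n4}
  B3 = {m3, n3}
m0 ∈ B0, n0 ∈ B0 → same block
Bisimilar ⇒ trace-equivalent.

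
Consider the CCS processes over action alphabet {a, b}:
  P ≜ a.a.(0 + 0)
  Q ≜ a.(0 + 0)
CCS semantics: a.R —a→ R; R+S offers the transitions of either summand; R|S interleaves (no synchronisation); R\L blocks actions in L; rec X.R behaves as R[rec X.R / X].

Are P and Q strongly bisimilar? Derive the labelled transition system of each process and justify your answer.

P's transition system — 3 states:
  p0 = a.a.(0 + 0) → ··a··> p1
  p1 = a.(0 + 0) → ··a··> p2
  p2 = 0 + 0 → stopped
Q's transition system — 2 states:
  q0 = a.(0 + 0) → ··a··> q1
  q1 = 0 + 0 → stopped
Bisimilarity quotient blocks:
  B0 = {p0}
  B1 = {p1, q0}
  B2 = {p2, q1}
p0 ∈ B0, q0 ∈ B1 → different blocks

P ≁ Q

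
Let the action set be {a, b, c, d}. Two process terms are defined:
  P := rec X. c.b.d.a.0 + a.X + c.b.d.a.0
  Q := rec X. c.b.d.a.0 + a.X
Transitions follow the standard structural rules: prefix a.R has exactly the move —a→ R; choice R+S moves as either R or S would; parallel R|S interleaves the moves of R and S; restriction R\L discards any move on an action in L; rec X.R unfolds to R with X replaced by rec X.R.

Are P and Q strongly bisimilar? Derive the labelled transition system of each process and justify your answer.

bisimilar

LTS(P): 5 reachable states
  m0 = rec X. c.b.d.a.0 + a.X + c.b.d.a.0 | --a--▸ m0, --c--▸ m1
  m1 = b.d.a.0 | --b--▸ m2
  m2 = d.a.0 | --d--▸ m3
  m3 = a.0 | --a--▸ m4
  m4 = 0 | stopped
LTS(Q): 5 reachable states
  n0 = rec X. c.b.d.a.0 + a.X | --a--▸ n0, --c--▸ n1
  n1 = b.d.a.0 | --b--▸ n2
  n2 = d.a.0 | --d--▸ n3
  n3 = a.0 | --a--▸ n4
  n4 = 0 | stopped
Bisimilarity quotient blocks:
  B0 = {m0, n0}
  B1 = {m1, n1}
  B2 = {m2, n2}
  B3 = {m3, n3}
  B4 = {m4, n4}
m0 ∈ B0, n0 ∈ B0 → same block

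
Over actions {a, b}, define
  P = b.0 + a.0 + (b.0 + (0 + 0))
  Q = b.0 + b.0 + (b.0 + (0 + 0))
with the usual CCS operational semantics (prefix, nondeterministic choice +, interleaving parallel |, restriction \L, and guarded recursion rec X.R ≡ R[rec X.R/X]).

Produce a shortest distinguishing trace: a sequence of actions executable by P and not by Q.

a

P's transition system — 2 states:
  s0 = b.0 + a.0 + (b.0 + (0 + 0)) ⊢ =a=> s1, =b=> s1
  s1 = 0 ⊢ stopped
Q's transition system — 2 states:
  t0 = b.0 + b.0 + (b.0 + (0 + 0)) ⊢ =b=> t1
  t1 = 0 ⊢ stopped
Trace ⟨a⟩ through P, begin at {s0}:
  [1] a ⇒ {s1}
  ✓ P
Trace ⟨a⟩ through Q, begin at {t0}:
  [1] a ⇒ no successor for Q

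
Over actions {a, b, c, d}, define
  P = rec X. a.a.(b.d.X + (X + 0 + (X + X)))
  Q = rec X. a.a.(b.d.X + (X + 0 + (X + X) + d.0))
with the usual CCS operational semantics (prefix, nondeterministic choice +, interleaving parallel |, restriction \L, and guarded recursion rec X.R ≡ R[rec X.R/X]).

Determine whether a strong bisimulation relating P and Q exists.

P ≁ Q

Reachable graph of P (4 states):
  s0 = rec X. a.a.(b.d.X + (X + 0 + (X + X))) :: --a--▸ s1
  s1 = a.(b.d.(rec X. a.a.(b.d.X + (X + 0 + (X + X)))) + ((rec X. a.a.(b.d.X + (X + 0 + (X + X)))) + 0 + ((rec X. a.a.(b.d.X + (X + 0 + (X + X)))) + (rec X. a.a.(b.d.X + (X + 0 + (X + X))))))) :: --a--▸ s2
  s2 = b.d.(rec X. a.a.(b.d.X + (X + 0 + (X + X)))) + ((rec X. a.a.(b.d.X + (X + 0 + (X + X)))) + 0 + ((rec X. a.a.(b.d.X + (X + 0 + (X + X)))) + (rec X. a.a.(b.d.X + (X + 0 + (X + X)))))) :: --a--▸ s1, --b--▸ s3
  s3 = d.(rec X. a.a.(b.d.X + (X + 0 + (X + X)))) :: --d--▸ s0
Reachable graph of Q (5 states):
  t0 = rec X. a.a.(b.d.X + (X + 0 + (X + X) + d.0)) :: --a--▸ t1
  t1 = a.(b.d.(rec X. a.a.(b.d.X + (X + 0 + (X + X) + d.0))) + ((rec X. a.a.(b.d.X + (X + 0 + (X + X) + d.0))) + 0 + ((rec X. a.a.(b.d.X + (X + 0 + (X + X) + d.0))) + (rec X. a.a.(b.d.X + (X + 0 + (X + X) + d.0)))) + d.0)) :: --a--▸ t2
  t2 = b.d.(rec X. a.a.(b.d.X + (X + 0 + (X + X) + d.0))) + ((rec X. a.a.(b.d.X + (X + 0 + (X + X) + d.0))) + 0 + ((rec X. a.a.(b.d.X + (X + 0 + (X + X) + d.0))) + (rec X. a.a.(b.d.X + (X + 0 + (X + X) + d.0)))) + d.0) :: --a--▸ t1, --b--▸ t3, --d--▸ t4
  t3 = d.(rec X. a.a.(b.d.X + (X + 0 + (X + X) + d.0))) :: --d--▸ t0
  t4 = 0 :: stopped
Coarsest stable partition (strong bisimilarity classes):
  B0 = {s0}
  B1 = {s1}
  B2 = {s2}
  B3 = {s3}
  B4 = {t0}
  B5 = {t1}
  B6 = {t2}
  B7 = {t3}
  B8 = {t4}
s0 ∈ B0, t0 ∈ B4 → different blocks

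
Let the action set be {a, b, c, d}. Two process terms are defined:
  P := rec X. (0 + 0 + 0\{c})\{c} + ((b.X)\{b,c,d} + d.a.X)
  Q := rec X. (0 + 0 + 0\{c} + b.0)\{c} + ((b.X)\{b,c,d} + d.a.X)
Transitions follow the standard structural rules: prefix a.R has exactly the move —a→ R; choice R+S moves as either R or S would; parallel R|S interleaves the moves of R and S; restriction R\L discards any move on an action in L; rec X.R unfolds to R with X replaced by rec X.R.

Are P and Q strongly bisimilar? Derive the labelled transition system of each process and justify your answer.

NO

LTS(P): 2 reachable states
  m0 = rec X. (0 + 0 + 0\{c})\{c} + ((b.X)\{b,c,d} + d.a.X) ⊢ -d-> m1
  m1 = a.(rec X. (0 + 0 + 0\{c})\{c} + ((b.X)\{b,c,d} + d.a.X)) ⊢ -a-> m0
LTS(Q): 3 reachable states
  n0 = rec X. (0 + 0 + 0\{c} + b.0)\{c} + ((b.X)\{b,c,d} + d.a.X) ⊢ -b-> n1, -d-> n2
  n1 = 0\{c} ⊢ ∅
  n2 = a.(rec X. (0 + 0 + 0\{c} + b.0)\{c} + ((b.X)\{b,c,d} + d.a.X)) ⊢ -a-> n0
Bisimilarity quotient blocks:
  B0 = {m0}
  B1 = {m1}
  B2 = {n0}
  B3 = {n2}
  B4 = {n1}
m0 ∈ B0, n0 ∈ B2 → different blocks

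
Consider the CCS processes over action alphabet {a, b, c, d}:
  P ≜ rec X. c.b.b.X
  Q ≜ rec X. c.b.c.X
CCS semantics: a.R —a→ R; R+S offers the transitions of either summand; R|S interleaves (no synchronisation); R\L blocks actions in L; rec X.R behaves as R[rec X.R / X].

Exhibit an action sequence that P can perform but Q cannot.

Reachable graph of P (3 states):
  u0 = rec X. c.b.b.X ⊢ —c→ u1
  u1 = b.b.(rec X. c.b.b.X) ⊢ —b→ u2
  u2 = b.(rec X. c.b.b.X) ⊢ —b→ u0
Reachable graph of Q (3 states):
  v0 = rec X. c.b.c.X ⊢ —c→ v1
  v1 = b.c.(rec X. c.b.c.X) ⊢ —b→ v2
  v2 = c.(rec X. c.b.c.X) ⊢ —c→ v0
Run σ = ⟨cbb⟩ on P: start {u0}
  after c @ step 1: {u1}
  after b @ step 2: {u2}
  after b @ step 3: {u0}
  ✓ P
Run σ = ⟨cbb⟩ on Q: start {v0}
  after c @ step 1: {v1}
  after b @ step 2: {v2}
  after b @ step 3: ∅ (Q stuck)

cbb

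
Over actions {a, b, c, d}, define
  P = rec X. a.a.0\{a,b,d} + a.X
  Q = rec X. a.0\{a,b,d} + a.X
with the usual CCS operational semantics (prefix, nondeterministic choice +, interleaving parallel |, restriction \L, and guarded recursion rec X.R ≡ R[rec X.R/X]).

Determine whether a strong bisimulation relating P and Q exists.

NO

Reachable graph of P (3 states):
  u0 = rec X. a.a.0\{a,b,d} + a.X → =a=> u0, =a=> u1
  u1 = a.0\{a,b,d} → =a=> u2
  u2 = 0\{a,b,d} → stopped
Reachable graph of Q (2 states):
  v0 = rec X. a.0\{a,b,d} + a.X → =a=> v0, =a=> v1
  v1 = 0\{a,b,d} → stopped
Coarsest stable partition (strong bisimilarity classes):
  B0 = {u0}
  B1 = {u1}
  B2 = {u2, v1}
  B3 = {v0}
u0 ∈ B0, v0 ∈ B3 → different blocks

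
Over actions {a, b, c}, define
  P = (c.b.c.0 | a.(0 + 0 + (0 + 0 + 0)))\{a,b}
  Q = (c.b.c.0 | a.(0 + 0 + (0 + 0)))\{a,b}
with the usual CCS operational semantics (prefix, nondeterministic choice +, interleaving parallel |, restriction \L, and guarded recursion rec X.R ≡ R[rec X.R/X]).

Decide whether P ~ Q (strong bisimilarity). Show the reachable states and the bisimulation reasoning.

bisimilar

LTS(P): 2 reachable states
  u0 = (c.b.c.0 | a.(0 + 0 + (0 + 0 + 0)))\{a,b} | --c--▸ u1
  u1 = (b.c.0 | a.(0 + 0 + (0 + 0 + 0)))\{a,b} | deadlocked
LTS(Q): 2 reachable states
  v0 = (c.b.c.0 | a.(0 + 0 + (0 + 0)))\{a,b} | --c--▸ v1
  v1 = (b.c.0 | a.(0 + 0 + (0 + 0)))\{a,b} | deadlocked
Coarsest stable partition (strong bisimilarity classes):
  B0 = {u0, v0}
  B1 = {u1, v1}
u0 ∈ B0, v0 ∈ B0 → same block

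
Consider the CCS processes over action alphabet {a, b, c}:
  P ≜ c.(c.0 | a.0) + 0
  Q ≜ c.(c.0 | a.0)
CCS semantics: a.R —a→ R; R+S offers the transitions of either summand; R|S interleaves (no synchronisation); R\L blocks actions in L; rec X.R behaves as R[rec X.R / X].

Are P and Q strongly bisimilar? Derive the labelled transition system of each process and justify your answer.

LTS(P): 5 reachable states
  m0 = c.(c.0 | a.0) + 0 :: --c--▸ m1
  m1 = c.0 | a.0 :: --a--▸ m2, --c--▸ m3
  m2 = c.0 | 0 :: --c--▸ m4
  m3 = 0 | a.0 :: --a--▸ m4
  m4 = 0 | 0 :: deadlocked
LTS(Q): 5 reachable states
  n0 = c.(c.0 | a.0) :: --c--▸ n1
  n1 = c.0 | a.0 :: --a--▸ n2, --c--▸ n3
  n2 = c.0 | 0 :: --c--▸ n4
  n3 = 0 | a.0 :: --a--▸ n4
  n4 = 0 | 0 :: deadlocked
Partition-refinement fixed point:
  B0 = {m0, n0}
  B1 = {m1, n1}
  B2 = {m2, n2}
  B3 = {m4, n4}
  B4 = {m3, n3}
m0 ∈ B0, n0 ∈ B0 → same block

bisimilar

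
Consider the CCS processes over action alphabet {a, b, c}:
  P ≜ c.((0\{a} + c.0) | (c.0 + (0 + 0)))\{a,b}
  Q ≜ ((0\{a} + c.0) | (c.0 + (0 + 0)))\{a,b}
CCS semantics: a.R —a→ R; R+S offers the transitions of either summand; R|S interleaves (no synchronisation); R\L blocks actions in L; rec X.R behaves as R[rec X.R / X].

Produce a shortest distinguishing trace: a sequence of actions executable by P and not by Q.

ccc

Reachable graph of P (5 states):
  m0 = c.((0\{a} + c.0) | (c.0 + (0 + 0)))\{a,b} ⊢ =c=> m1
  m1 = ((0\{a} + c.0) | (c.0 + (0 + 0)))\{a,b} ⊢ =c=> m2, =c=> m3
  m2 = ((0\{a} + c.0) | 0)\{a,b} ⊢ =c=> m4
  m3 = (0 | (c.0 + (0 + 0)))\{a,b} ⊢ =c=> m4
  m4 = (0 | 0)\{a,b} ⊢ deadlocked
Reachable graph of Q (4 states):
  n0 = ((0\{a} + c.0) | (c.0 + (0 + 0)))\{a,b} ⊢ =c=> n1, =c=> n2
  n1 = ((0\{a} + c.0) | 0)\{a,b} ⊢ =c=> n3
  n2 = (0 | (c.0 + (0 + 0)))\{a,b} ⊢ =c=> n3
  n3 = (0 | 0)\{a,b} ⊢ deadlocked
Executing ccc from P (initial set {m0}):
  after c @ step 1: {m1}
  after c @ step 2: {m2, m3}
  after c @ step 3: {m4}
  ✓ P
Executing ccc from Q (initial set {n0}):
  after c @ step 1: {n1, n2}
  after c @ step 2: {n3}
  after c @ step 3: ∅  — Q cannot continue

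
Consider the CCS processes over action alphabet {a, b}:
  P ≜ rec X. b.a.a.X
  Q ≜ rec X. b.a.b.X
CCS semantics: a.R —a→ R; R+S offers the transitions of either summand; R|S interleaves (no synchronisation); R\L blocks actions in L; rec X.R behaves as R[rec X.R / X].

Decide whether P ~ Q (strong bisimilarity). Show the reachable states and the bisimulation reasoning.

P ≁ Q

P's transition system — 3 states:
  u0 = rec X. b.a.a.X ⊢ --b--▸ u1
  u1 = a.a.(rec X. b.a.a.X) ⊢ --a--▸ u2
  u2 = a.(rec X. b.a.a.X) ⊢ --a--▸ u0
Q's transition system — 3 states:
  v0 = rec X. b.a.b.X ⊢ --b--▸ v1
  v1 = a.b.(rec X. b.a.b.X) ⊢ --a--▸ v2
  v2 = b.(rec X. b.a.b.X) ⊢ --b--▸ v0
Coarsest stable partition (strong bisimilarity classes):
  B0 = {u0}
  B1 = {u1}
  B2 = {u2}
  B3 = {v0}
  B4 = {v1}
  B5 = {v2}
u0 ∈ B0, v0 ∈ B3 → different blocks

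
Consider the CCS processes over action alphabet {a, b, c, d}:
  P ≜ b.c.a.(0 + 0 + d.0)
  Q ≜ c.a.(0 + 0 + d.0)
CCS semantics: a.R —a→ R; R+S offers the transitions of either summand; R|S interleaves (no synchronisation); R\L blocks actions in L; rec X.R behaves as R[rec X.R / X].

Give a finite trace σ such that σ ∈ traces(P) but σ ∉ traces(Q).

LTS(P): 5 reachable states
  m0 = b.c.a.(0 + 0 + d.0) has moves —b→ m1
  m1 = c.a.(0 + 0 + d.0) has moves —c→ m2
  m2 = a.(0 + 0 + d.0) has moves —a→ m3
  m3 = 0 + 0 + d.0 has moves —d→ m4
  m4 = 0 has moves ·
LTS(Q): 4 reachable states
  n0 = c.a.(0 + 0 + d.0) has moves —c→ n1
  n1 = a.(0 + 0 + d.0) has moves —a→ n2
  n2 = 0 + 0 + d.0 has moves —d→ n3
  n3 = 0 has moves ·
Executing b from P (initial set {m0}):
  [1] b ⇒ {m1}
  ✓ P
Executing b from Q (initial set {n0}):
  [1] b ⇒ ∅ (Q stuck)

b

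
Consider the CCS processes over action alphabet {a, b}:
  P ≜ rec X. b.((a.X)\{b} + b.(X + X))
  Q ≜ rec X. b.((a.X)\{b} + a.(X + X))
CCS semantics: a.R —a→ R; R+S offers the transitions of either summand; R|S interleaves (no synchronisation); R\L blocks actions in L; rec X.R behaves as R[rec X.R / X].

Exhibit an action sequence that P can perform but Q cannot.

bb

P's transition system — 4 states:
  p0 = rec X. b.((a.X)\{b} + b.(X + X)) → =b=> p1
  p1 = (a.(rec X. b.((a.X)\{b} + b.(X + X))))\{b} + b.((rec X. b.((a.X)\{b} + b.(X + X))) + (rec X. b.((a.X)\{b} + b.(X + X)))) → =a=> p2, =b=> p3
  p2 = (rec X. b.((a.X)\{b} + b.(X + X)))\{b} → stopped
  p3 = (rec X. b.((a.X)\{b} + b.(X + X))) + (rec X. b.((a.X)\{b} + b.(X + X))) → =b=> p1
Q's transition system — 4 states:
  q0 = rec X. b.((a.X)\{b} + a.(X + X)) → =b=> q1
  q1 = (a.(rec X. b.((a.X)\{b} + a.(X + X))))\{b} + a.((rec X. b.((a.X)\{b} + a.(X + X))) + (rec X. b.((a.X)\{b} + a.(X + X)))) → =a=> q2, =a=> q3
  q2 = (rec X. b.((a.X)\{b} + a.(X + X))) + (rec X. b.((a.X)\{b} + a.(X + X))) → =b=> q1
  q3 = (rec X. b.((a.X)\{b} + a.(X + X)))\{b} → stopped
Trace ⟨bb⟩ through P, begin at {p0}:
  step 1 (b): {p1}
  step 2 (b): {p3}
  ✓ P
Trace ⟨bb⟩ through Q, begin at {q0}:
  step 1 (b): {q1}
  step 2 (b): no successor for Q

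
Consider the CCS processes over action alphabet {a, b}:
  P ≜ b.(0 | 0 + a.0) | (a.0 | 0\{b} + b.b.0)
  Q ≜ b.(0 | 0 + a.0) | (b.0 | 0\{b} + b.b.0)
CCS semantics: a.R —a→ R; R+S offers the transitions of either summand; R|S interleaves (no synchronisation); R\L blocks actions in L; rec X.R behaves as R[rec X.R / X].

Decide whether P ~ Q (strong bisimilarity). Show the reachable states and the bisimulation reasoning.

not bisimilar

LTS(P): 12 reachable states
  s0 = b.(0 | 0 + a.0) | (a.0 | 0\{b} + b.b.0) | —a→ s1, —b→ s2, —b→ s3
  s1 = b.(0 | 0 + a.0) | (0 | 0\{b}) | —b→ s4
  s2 = (0 | 0 + a.0) | (a.0 | 0\{b} + b.b.0) | —a→ s4, —a→ s5, —b→ s6
  s3 = b.(0 | 0 + a.0) | b.0 | —b→ s6, —b→ s7
  s4 = (0 | 0 + a.0) | (0 | 0\{b}) | —a→ s8
  s5 = 0 | (a.0 | 0\{b} + b.b.0) | —a→ s8, —b→ s9
  s6 = (0 | 0 + a.0) | b.0 | —a→ s9, —b→ s10
  s7 = b.(0 | 0 + a.0) | 0 | —b→ s10
  s8 = 0 | (0 | 0\{b}) | ∅
  s9 = 0 | b.0 | —b→ s11
  s10 = (0 | 0 + a.0) | 0 | —a→ s11
  s11 = 0 | 0 | ∅
LTS(Q): 12 reachable states
  t0 = b.(0 | 0 + a.0) | (b.0 | 0\{b} + b.b.0) | —b→ t1, —b→ t2, —b→ t3
  t1 = (0 | 0 + a.0) | (b.0 | 0\{b} + b.b.0) | —a→ t4, —b→ t5, —b→ t6
  t2 = b.(0 | 0 + a.0) | (0 | 0\{b}) | —b→ t5
  t3 = b.(0 | 0 + a.0) | b.0 | —b→ t6, —b→ t7
  t4 = 0 | (b.0 | 0\{b} + b.b.0) | —b→ t8, —b→ t9
  t5 = (0 | 0 + a.0) | (0 | 0\{b}) | —a→ t8
  t6 = (0 | 0 + a.0) | b.0 | —a→ t9, —b→ t10
  t7 = b.(0 | 0 + a.0) | 0 | —b→ t10
  t8 = 0 | (0 | 0\{b}) | ∅
  t9 = 0 | b.0 | —b→ t11
  t10 = (0 | 0 + a.0) | 0 | —a→ t11
  t11 = 0 | 0 | ∅
Bisimilarity quotient blocks:
  B0 = {s0}
  B1 = {s3, t3}
  B2 = {s6, t6}
  B3 = {s10, s4, t10, t5}
  B4 = {s11, s8, t11, t8}
  B5 = {s9, t9}
  B6 = {s1, s7, t2, t7}
  B7 = {s2}
  B8 = {s5}
  B9 = {t0}
  B10 = {t1}
  B11 = {t4}
s0 ∈ B0, t0 ∈ B9 → different blocks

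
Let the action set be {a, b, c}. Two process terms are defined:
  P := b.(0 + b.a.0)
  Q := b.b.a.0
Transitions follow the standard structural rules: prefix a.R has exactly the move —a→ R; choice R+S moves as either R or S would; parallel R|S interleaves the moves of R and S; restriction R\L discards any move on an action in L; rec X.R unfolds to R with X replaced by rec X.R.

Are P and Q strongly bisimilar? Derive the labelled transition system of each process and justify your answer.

LTS(P): 4 reachable states
  s0 = b.(0 + b.a.0) → —b→ s1
  s1 = 0 + b.a.0 → —b→ s2
  s2 = a.0 → —a→ s3
  s3 = 0 → ∅
LTS(Q): 4 reachable states
  t0 = b.b.a.0 → —b→ t1
  t1 = b.a.0 → —b→ t2
  t2 = a.0 → —a→ t3
  t3 = 0 → ∅
Coarsest stable partition (strong bisimilarity classes):
  B0 = {s0, t0}
  B1 = {s1, t1}
  B2 = {s2, t2}
  B3 = {s3, t3}
s0 ∈ B0, t0 ∈ B0 → same block

bisimilar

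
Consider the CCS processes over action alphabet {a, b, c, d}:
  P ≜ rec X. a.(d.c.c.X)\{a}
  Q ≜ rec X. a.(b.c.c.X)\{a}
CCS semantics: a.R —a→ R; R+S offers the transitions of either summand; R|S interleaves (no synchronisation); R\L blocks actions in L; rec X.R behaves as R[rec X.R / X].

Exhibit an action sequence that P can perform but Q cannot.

LTS(P): 5 reachable states
  s0 = rec X. a.(d.c.c.X)\{a} has moves ··a··> s1
  s1 = (d.c.c.(rec X. a.(d.c.c.X)\{a}))\{a} has moves ··d··> s2
  s2 = (c.c.(rec X. a.(d.c.c.X)\{a}))\{a} has moves ··c··> s3
  s3 = (c.(rec X. a.(d.c.c.X)\{a}))\{a} has moves ··c··> s4
  s4 = (rec X. a.(d.c.c.X)\{a})\{a} has moves deadlocked
LTS(Q): 5 reachable states
  t0 = rec X. a.(b.c.c.X)\{a} has moves ··a··> t1
  t1 = (b.c.c.(rec X. a.(b.c.c.X)\{a}))\{a} has moves ··b··> t2
  t2 = (c.c.(rec X. a.(b.c.c.X)\{a}))\{a} has moves ··c··> t3
  t3 = (c.(rec X. a.(b.c.c.X)\{a}))\{a} has moves ··c··> t4
  t4 = (rec X. a.(b.c.c.X)\{a})\{a} has moves deadlocked
Run σ = ⟨ad⟩ on P: start {s0}
  after a @ step 1: {s1}
  after d @ step 2: {s2}
  P completes σ.
Run σ = ⟨ad⟩ on Q: start {t0}
  after a @ step 1: {t1}
  after d @ step 2: ∅ (Q stuck)

ad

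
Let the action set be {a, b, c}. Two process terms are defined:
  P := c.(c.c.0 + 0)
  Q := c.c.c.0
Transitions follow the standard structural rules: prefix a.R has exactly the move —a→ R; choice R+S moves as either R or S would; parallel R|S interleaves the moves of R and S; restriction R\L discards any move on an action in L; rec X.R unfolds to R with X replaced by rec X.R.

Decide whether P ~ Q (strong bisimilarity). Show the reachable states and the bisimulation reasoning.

Reachable graph of P (4 states):
  u0 = c.(c.c.0 + 0) → =c=> u1
  u1 = c.c.0 + 0 → =c=> u2
  u2 = c.0 → =c=> u3
  u3 = 0 → ·
Reachable graph of Q (4 states):
  v0 = c.c.c.0 → =c=> v1
  v1 = c.c.0 → =c=> v2
  v2 = c.0 → =c=> v3
  v3 = 0 → ·
Coarsest stable partition (strong bisimilarity classes):
  B0 = {u0, v0}
  B1 = {u1, v1}
  B2 = {u2, v2}
  B3 = {u3, v3}
u0 ∈ B0, v0 ∈ B0 → same block

P ~ Q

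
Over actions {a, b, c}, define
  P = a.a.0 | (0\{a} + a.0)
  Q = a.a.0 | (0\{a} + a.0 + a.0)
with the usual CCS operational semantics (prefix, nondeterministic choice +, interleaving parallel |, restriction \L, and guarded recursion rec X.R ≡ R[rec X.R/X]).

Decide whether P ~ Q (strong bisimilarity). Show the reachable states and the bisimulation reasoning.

bisimilar

LTS(P): 6 reachable states
  p0 = a.a.0 | (0\{a} + a.0) | —a→ p1, —a→ p2
  p1 = a.0 | (0\{a} + a.0) | —a→ p3, —a→ p4
  p2 = a.a.0 | 0 | —a→ p4
  p3 = 0 | (0\{a} + a.0) | —a→ p5
  p4 = a.0 | 0 | —a→ p5
  p5 = 0 | 0 | (no moves)
LTS(Q): 6 reachable states
  q0 = a.a.0 | (0\{a} + a.0 + a.0) | —a→ q1, —a→ q2
  q1 = a.0 | (0\{a} + a.0 + a.0) | —a→ q3, —a→ q4
  q2 = a.a.0 | 0 | —a→ q4
  q3 = 0 | (0\{a} + a.0 + a.0) | —a→ q5
  q4 = a.0 | 0 | —a→ q5
  q5 = 0 | 0 | (no moves)
Bisimilarity quotient blocks:
  B0 = {p0, q0}
  B1 = {p1, p2, q1, q2}
  B2 = {p3, p4, q3, q4}
  B3 = {p5, q5}
p0 ∈ B0, q0 ∈ B0 → same block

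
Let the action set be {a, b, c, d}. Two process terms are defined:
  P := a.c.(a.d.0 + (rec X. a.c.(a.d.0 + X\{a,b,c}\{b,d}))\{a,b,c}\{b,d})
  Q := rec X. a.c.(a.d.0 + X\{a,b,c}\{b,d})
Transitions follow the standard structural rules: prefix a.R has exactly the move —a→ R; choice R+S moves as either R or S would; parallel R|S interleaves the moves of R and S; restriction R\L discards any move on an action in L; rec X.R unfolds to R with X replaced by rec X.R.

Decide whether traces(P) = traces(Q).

trace-equivalent

LTS(P): 5 reachable states
  u0 = a.c.(a.d.0 + (rec X. a.c.(a.d.0 + X\{a,b,c}\{b,d}))\{a,b,c}\{b,d}) → -a-> u1
  u1 = c.(a.d.0 + (rec X. a.c.(a.d.0 + X\{a,b,c}\{b,d}))\{a,b,c}\{b,d}) → -c-> u2
  u2 = a.d.0 + (rec X. a.c.(a.d.0 + X\{a,b,c}\{b,d}))\{a,b,c}\{b,d} → -a-> u3
  u3 = d.0 → -d-> u4
  u4 = 0 → ∅
LTS(Q): 5 reachable states
  v0 = rec X. a.c.(a.d.0 + X\{a,b,c}\{b,d}) → -a-> v1
  v1 = c.(a.d.0 + (rec X. a.c.(a.d.0 + X\{a,b,c}\{b,d}))\{a,b,c}\{b,d}) → -c-> v2
  v2 = a.d.0 + (rec X. a.c.(a.d.0 + X\{a,b,c}\{b,d}))\{a,b,c}\{b,d} → -a-> v3
  v3 = d.0 → -d-> v4
  v4 = 0 → ∅
Partition-refinement fixed point:
  B0 = {u0, v0}
  B1 = {u1, v1}
  B2 = {u2, v2}
  B3 = {u3, v3}
  B4 = {u4, v4}
u0 ∈ B0, v0 ∈ B0 → same block
Bisimilar ⇒ trace-equivalent.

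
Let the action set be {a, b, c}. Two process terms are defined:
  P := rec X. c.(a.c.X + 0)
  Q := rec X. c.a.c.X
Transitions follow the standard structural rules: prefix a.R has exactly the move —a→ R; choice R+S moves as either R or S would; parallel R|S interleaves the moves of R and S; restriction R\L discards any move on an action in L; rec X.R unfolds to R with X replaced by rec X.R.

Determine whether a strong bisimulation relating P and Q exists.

bisimilar

Reachable graph of P (3 states):
  m0 = rec X. c.(a.c.X + 0) | -c-> m1
  m1 = a.c.(rec X. c.(a.c.X + 0)) + 0 | -a-> m2
  m2 = c.(rec X. c.(a.c.X + 0)) | -c-> m0
Reachable graph of Q (3 states):
  n0 = rec X. c.a.c.X | -c-> n1
  n1 = a.c.(rec X. c.a.c.X) | -a-> n2
  n2 = c.(rec X. c.a.c.X) | -c-> n0
Bisimilarity quotient blocks:
  B0 = {m0, n0}
  B1 = {m1, n1}
  B2 = {m2, n2}
m0 ∈ B0, n0 ∈ B0 → same block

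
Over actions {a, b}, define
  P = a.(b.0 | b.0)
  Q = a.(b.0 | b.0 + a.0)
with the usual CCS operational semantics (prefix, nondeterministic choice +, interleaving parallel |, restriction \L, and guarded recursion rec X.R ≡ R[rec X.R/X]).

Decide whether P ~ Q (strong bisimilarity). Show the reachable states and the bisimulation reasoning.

P's transition system — 5 states:
  s0 = a.(b.0 | b.0) :: =a=> s1
  s1 = b.0 | b.0 :: =b=> s2, =b=> s3
  s2 = 0 | b.0 :: =b=> s4
  s3 = b.0 | 0 :: =b=> s4
  s4 = 0 | 0 :: ·
Q's transition system — 6 states:
  t0 = a.(b.0 | b.0 + a.0) :: =a=> t1
  t1 = b.0 | b.0 + a.0 :: =a=> t2, =b=> t3, =b=> t4
  t2 = 0 :: ·
  t3 = 0 | b.0 :: =b=> t5
  t4 = b.0 | 0 :: =b=> t5
  t5 = 0 | 0 :: ·
Partition-refinement fixed point:
  B0 = {s0}
  B1 = {s1}
  B2 = {s2, s3, t3, t4}
  B3 = {s4, t2, t5}
  B4 = {t0}
  B5 = {t1}
s0 ∈ B0, t0 ∈ B4 → different blocks

not bisimilar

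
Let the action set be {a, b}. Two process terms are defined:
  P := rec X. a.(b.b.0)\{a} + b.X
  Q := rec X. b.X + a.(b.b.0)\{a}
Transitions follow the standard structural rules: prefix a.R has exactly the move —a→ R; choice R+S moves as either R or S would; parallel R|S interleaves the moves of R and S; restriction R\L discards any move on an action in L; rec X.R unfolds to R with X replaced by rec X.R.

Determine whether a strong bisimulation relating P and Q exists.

P's transition system — 4 states:
  p0 = rec X. a.(b.b.0)\{a} + b.X ⊢ -a-> p1, -b-> p0
  p1 = (b.b.0)\{a} ⊢ -b-> p2
  p2 = (b.0)\{a} ⊢ -b-> p3
  p3 = 0\{a} ⊢ (no moves)
Q's transition system — 4 states:
  q0 = rec X. b.X + a.(b.b.0)\{a} ⊢ -a-> q1, -b-> q0
  q1 = (b.b.0)\{a} ⊢ -b-> q2
  q2 = (b.0)\{a} ⊢ -b-> q3
  q3 = 0\{a} ⊢ (no moves)
Bisimilarity quotient blocks:
  B0 = {p0, q0}
  B1 = {p1, q1}
  B2 = {p2, q2}
  B3 = {p3, q3}
p0 ∈ B0, q0 ∈ B0 → same block

P ~ Q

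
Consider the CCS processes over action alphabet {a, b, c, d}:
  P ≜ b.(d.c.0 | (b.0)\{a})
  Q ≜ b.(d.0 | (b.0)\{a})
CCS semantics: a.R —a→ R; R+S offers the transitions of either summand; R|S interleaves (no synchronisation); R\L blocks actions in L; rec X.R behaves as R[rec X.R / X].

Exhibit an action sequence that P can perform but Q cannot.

LTS(P): 7 reachable states
  p0 = b.(d.c.0 | (b.0)\{a}) :: ··b··> p1
  p1 = d.c.0 | (b.0)\{a} :: ··b··> p2, ··d··> p3
  p2 = d.c.0 | 0\{a} :: ··d··> p4
  p3 = c.0 | (b.0)\{a} :: ··b··> p4, ··c··> p5
  p4 = c.0 | 0\{a} :: ··c··> p6
  p5 = 0 | (b.0)\{a} :: ··b··> p6
  p6 = 0 | 0\{a} :: deadlocked
LTS(Q): 5 reachable states
  q0 = b.(d.0 | (b.0)\{a}) :: ··b··> q1
  q1 = d.0 | (b.0)\{a} :: ··b··> q2, ··d··> q3
  q2 = d.0 | 0\{a} :: ··d··> q4
  q3 = 0 | (b.0)\{a} :: ··b··> q4
  q4 = 0 | 0\{a} :: deadlocked
Trace ⟨bdc⟩ through P, begin at {p0}:
  step 1 (b): {p1}
  step 2 (d): {p3}
  step 3 (c): {p5}
  — P admits the full trace.
Trace ⟨bdc⟩ through Q, begin at {q0}:
  step 1 (b): {q1}
  step 2 (d): {q3}
  step 3 (c): ∅ (Q stuck)

bdc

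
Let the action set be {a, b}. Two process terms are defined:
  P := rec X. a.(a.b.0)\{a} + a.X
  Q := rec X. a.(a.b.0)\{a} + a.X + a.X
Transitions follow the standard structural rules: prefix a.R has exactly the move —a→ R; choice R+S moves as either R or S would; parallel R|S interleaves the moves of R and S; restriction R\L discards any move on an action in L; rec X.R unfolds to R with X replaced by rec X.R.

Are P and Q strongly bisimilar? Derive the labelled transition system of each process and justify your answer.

Reachable graph of P (2 states):
  m0 = rec X. a.(a.b.0)\{a} + a.X has moves --a--▸ m0, --a--▸ m1
  m1 = (a.b.0)\{a} has moves stopped
Reachable graph of Q (2 states):
  n0 = rec X. a.(a.b.0)\{a} + a.X + a.X has moves --a--▸ n0, --a--▸ n1
  n1 = (a.b.0)\{a} has moves stopped
Bisimilarity quotient blocks:
  B0 = {m0, n0}
  B1 = {m1, n1}
m0 ∈ B0, n0 ∈ B0 → same block

YES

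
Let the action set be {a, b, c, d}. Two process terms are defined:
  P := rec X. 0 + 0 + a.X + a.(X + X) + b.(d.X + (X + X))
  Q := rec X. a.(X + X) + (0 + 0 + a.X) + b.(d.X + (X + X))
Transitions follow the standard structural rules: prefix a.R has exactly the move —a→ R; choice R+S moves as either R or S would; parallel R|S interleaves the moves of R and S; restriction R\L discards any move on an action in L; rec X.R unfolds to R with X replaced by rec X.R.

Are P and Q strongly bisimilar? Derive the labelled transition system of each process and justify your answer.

P's transition system — 3 states:
  u0 = rec X. 0 + 0 + a.X + a.(X + X) + b.(d.X + (X + X)) → —a→ u0, —a→ u1, —b→ u2
  u1 = (rec X. 0 + 0 + a.X + a.(X + X) + b.(d.X + (X + X))) + (rec X. 0 + 0 + a.X + a.(X + X) + b.(d.X + (X + X))) → —a→ u0, —a→ u1, —b→ u2
  u2 = d.(rec X. 0 + 0 + a.X + a.(X + X) + b.(d.X + (X + X))) + ((rec X. 0 + 0 + a.X + a.(X + X) + b.(d.X + (X + X))) + (rec X. 0 + 0 + a.X + a.(X + X) + b.(d.X + (X + X)))) → —a→ u0, —a→ u1, —b→ u2, —d→ u0
Q's transition system — 3 states:
  v0 = rec X. a.(X + X) + (0 + 0 + a.X) + b.(d.X + (X + X)) → —a→ v0, —a→ v1, —b→ v2
  v1 = (rec X. a.(X + X) + (0 + 0 + a.X) + b.(d.X + (X + X))) + (rec X. a.(X + X) + (0 + 0 + a.X) + b.(d.X + (X + X))) → —a→ v0, —a→ v1, —b→ v2
  v2 = d.(rec X. a.(X + X) + (0 + 0 + a.X) + b.(d.X + (X + X))) + ((rec X. a.(X + X) + (0 + 0 + a.X) + b.(d.X + (X + X))) + (rec X. a.(X + X) + (0 + 0 + a.X) + b.(d.X + (X + X)))) → —a→ v0, —a→ v1, —b→ v2, —d→ v0
Partition-refinement fixed point:
  B0 = {u0, u1, v0, v1}
  B1 = {u2, v2}
u0 ∈ B0, v0 ∈ B0 → same block

P ~ Q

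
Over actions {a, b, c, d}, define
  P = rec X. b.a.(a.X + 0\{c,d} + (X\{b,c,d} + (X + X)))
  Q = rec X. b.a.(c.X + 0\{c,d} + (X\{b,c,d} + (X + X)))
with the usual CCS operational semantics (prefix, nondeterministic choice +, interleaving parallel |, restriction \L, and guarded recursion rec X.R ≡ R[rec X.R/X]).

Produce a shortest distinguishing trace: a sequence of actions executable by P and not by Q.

Reachable graph of P (3 states):
  p0 = rec X. b.a.(a.X + 0\{c,d} + (X\{b,c,d} + (X + X))) | —b→ p1
  p1 = a.(a.(rec X. b.a.(a.X + 0\{c,d} + (X\{b,c,d} + (X + X)))) + 0\{c,d} + ((rec X. b.a.(a.X + 0\{c,d} + (X\{b,c,d} + (X + X))))\{b,c,d} + ((rec X. b.a.(a.X + 0\{c,d} + (X\{b,c,d} + (X + X)))) + (rec X. b.a.(a.X + 0\{c,d} + (X\{b,c,d} + (X + X))))))) | —a→ p2
  p2 = a.(rec X. b.a.(a.X + 0\{c,d} + (X\{b,c,d} + (X + X)))) + 0\{c,d} + ((rec X. b.a.(a.X + 0\{c,d} + (X\{b,c,d} + (X + X))))\{b,c,d} + ((rec X. b.a.(a.X + 0\{c,d} + (X\{b,c,d} + (X + X)))) + (rec X. b.a.(a.X + 0\{c,d} + (X\{b,c,d} + (X + X)))))) | —a→ p0, —b→ p1
Reachable graph of Q (3 states):
  q0 = rec X. b.a.(c.X + 0\{c,d} + (X\{b,c,d} + (X + X))) | —b→ q1
  q1 = a.(c.(rec X. b.a.(c.X + 0\{c,d} + (X\{b,c,d} + (X + X)))) + 0\{c,d} + ((rec X. b.a.(c.X + 0\{c,d} + (X\{b,c,d} + (X + X))))\{b,c,d} + ((rec X. b.a.(c.X + 0\{c,d} + (X\{b,c,d} + (X + X)))) + (rec X. b.a.(c.X + 0\{c,d} + (X\{b,c,d} + (X + X))))))) | —a→ q2
  q2 = c.(rec X. b.a.(c.X + 0\{c,d} + (X\{b,c,d} + (X + X)))) + 0\{c,d} + ((rec X. b.a.(c.X + 0\{c,d} + (X\{b,c,d} + (X + X))))\{b,c,d} + ((rec X. b.a.(c.X + 0\{c,d} + (X\{b,c,d} + (X + X)))) + (rec X. b.a.(c.X + 0\{c,d} + (X\{b,c,d} + (X + X)))))) | —b→ q1, —c→ q0
Trace ⟨baa⟩ through P, begin at {p0}:
  step 1 (b): {p1}
  step 2 (a): {p2}
  step 3 (a): {p0}
  — P admits the full trace.
Trace ⟨baa⟩ through Q, begin at {q0}:
  step 1 (b): {q1}
  step 2 (a): {q2}
  step 3 (a): ∅ (Q stuck)

baa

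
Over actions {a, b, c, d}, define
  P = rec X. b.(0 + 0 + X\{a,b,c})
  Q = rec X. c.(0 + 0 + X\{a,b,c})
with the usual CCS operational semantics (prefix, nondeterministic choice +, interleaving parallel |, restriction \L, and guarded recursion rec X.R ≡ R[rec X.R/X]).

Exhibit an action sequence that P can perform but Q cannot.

b

Reachable graph of P (2 states):
  u0 = rec X. b.(0 + 0 + X\{a,b,c}) → —b→ u1
  u1 = 0 + 0 + (rec X. b.(0 + 0 + X\{a,b,c}))\{a,b,c} → (no moves)
Reachable graph of Q (2 states):
  v0 = rec X. c.(0 + 0 + X\{a,b,c}) → —c→ v1
  v1 = 0 + 0 + (rec X. c.(0 + 0 + X\{a,b,c}))\{a,b,c} → (no moves)
Run σ = ⟨b⟩ on P: start {u0}
  after b @ step 1: {u1}
  ✓ P
Run σ = ⟨b⟩ on Q: start {v0}
  after b @ step 1: no successor for Q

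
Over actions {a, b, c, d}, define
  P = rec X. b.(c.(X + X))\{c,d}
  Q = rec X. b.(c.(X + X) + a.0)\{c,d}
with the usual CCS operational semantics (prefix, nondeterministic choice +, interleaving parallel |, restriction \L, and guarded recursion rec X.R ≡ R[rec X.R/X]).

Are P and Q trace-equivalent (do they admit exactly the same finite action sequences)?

traces(P) ≠ traces(Q) — witness ⟨ba⟩

P's transition system — 2 states:
  p0 = rec X. b.(c.(X + X))\{c,d} | —b→ p1
  p1 = (c.((rec X. b.(c.(X + X))\{c,d}) + (rec X. b.(c.(X + X))\{c,d})))\{c,d} | ·
Q's transition system — 3 states:
  q0 = rec X. b.(c.(X + X) + a.0)\{c,d} | —b→ q1
  q1 = (c.((rec X. b.(c.(X + X) + a.0)\{c,d}) + (rec X. b.(c.(X + X) + a.0)\{c,d})) + a.0)\{c,d} | —a→ q2
  q2 = 0\{c,d} | ·
Run σ = ⟨ba⟩ on Q: start {q0}
  after b @ step 1: {q1}
  after a @ step 2: {q2}
  Q completes σ.
Run σ = ⟨ba⟩ on P: start {p0}
  after b @ step 1: {p1}
  after a @ step 2: ∅  — P cannot continue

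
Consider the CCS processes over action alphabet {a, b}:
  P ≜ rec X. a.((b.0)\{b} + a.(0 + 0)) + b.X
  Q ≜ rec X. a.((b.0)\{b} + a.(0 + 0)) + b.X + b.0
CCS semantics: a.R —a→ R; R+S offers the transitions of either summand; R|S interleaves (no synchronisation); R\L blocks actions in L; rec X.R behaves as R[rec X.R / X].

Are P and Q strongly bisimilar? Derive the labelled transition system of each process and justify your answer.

Reachable graph of P (3 states):
  m0 = rec X. a.((b.0)\{b} + a.(0 + 0)) + b.X :: =a=> m1, =b=> m0
  m1 = (b.0)\{b} + a.(0 + 0) :: =a=> m2
  m2 = 0 + 0 :: deadlocked
Reachable graph of Q (4 states):
  n0 = rec X. a.((b.0)\{b} + a.(0 + 0)) + b.X + b.0 :: =a=> n1, =b=> n0, =b=> n2
  n1 = (b.0)\{b} + a.(0 + 0) :: =a=> n3
  n2 = 0 :: deadlocked
  n3 = 0 + 0 :: deadlocked
Bisimilarity quotient blocks:
  B0 = {m0}
  B1 = {m1, n1}
  B2 = {m2, n2, n3}
  B3 = {n0}
m0 ∈ B0, n0 ∈ B3 → different blocks

not bisimilar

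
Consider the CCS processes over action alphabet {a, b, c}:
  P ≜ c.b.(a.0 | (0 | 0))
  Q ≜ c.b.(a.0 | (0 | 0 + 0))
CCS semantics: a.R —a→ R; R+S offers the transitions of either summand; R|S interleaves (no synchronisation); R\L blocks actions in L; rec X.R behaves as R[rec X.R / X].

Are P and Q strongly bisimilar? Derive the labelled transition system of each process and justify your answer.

P's transition system — 4 states:
  m0 = c.b.(a.0 | (0 | 0)) has moves —c→ m1
  m1 = b.(a.0 | (0 | 0)) has moves —b→ m2
  m2 = a.0 | (0 | 0) has moves —a→ m3
  m3 = 0 | (0 | 0) has moves (no moves)
Q's transition system — 4 states:
  n0 = c.b.(a.0 | (0 | 0 + 0)) has moves —c→ n1
  n1 = b.(a.0 | (0 | 0 + 0)) has moves —b→ n2
  n2 = a.0 | (0 | 0 + 0) has moves —a→ n3
  n3 = 0 | (0 | 0 + 0) has moves (no moves)
Bisimilarity quotient blocks:
  B0 = {m0, n0}
  B1 = {m1, n1}
  B2 = {m2, n2}
  B3 = {m3, n3}
m0 ∈ B0, n0 ∈ B0 → same block

YES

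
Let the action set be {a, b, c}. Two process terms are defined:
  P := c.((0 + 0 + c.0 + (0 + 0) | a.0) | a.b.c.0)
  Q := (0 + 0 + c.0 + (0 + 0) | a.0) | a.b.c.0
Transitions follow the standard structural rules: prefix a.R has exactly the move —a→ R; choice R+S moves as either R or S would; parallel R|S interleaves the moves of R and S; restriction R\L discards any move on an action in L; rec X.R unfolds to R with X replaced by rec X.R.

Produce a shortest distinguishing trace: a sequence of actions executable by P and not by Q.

cc

Reachable graph of P (13 states):
  u0 = c.((0 + 0 + c.0 + (0 + 0) | a.0) | a.b.c.0) :: ··c··> u1
  u1 = (0 + 0 + c.0 + (0 + 0) | a.0) | a.b.c.0 :: ··a··> u2, ··a··> u3, ··c··> u4
  u2 = (0 + 0 + c.0 + (0 + 0) | a.0) | b.c.0 :: ··a··> u5, ··b··> u6, ··c··> u7
  u3 = (0 + 0) | 0 | a.b.c.0 :: ··a··> u5
  u4 = 0 | a.b.c.0 :: ··a··> u7
  u5 = (0 + 0) | 0 | b.c.0 :: ··b··> u8
  u6 = (0 + 0 + c.0 + (0 + 0) | a.0) | c.0 :: ··a··> u8, ··c··> u10, ··c··> u9
  u7 = 0 | b.c.0 :: ··b··> u10
  u8 = (0 + 0) | 0 | c.0 :: ··c··> u11
  u9 = (0 + 0 + c.0 + (0 + 0) | a.0) | 0 :: ··a··> u11, ··c··> u12
  u10 = 0 | c.0 :: ··c··> u12
  u11 = (0 + 0) | 0 | 0 :: ·
  u12 = 0 | 0 :: ·
Reachable graph of Q (12 states):
  v0 = (0 + 0 + c.0 + (0 + 0) | a.0) | a.b.c.0 :: ··a··> v1, ··a··> v2, ··c··> v3
  v1 = (0 + 0 + c.0 + (0 + 0) | a.0) | b.c.0 :: ··a··> v4, ··b··> v5, ··c··> v6
  v2 = (0 + 0) | 0 | a.b.c.0 :: ··a··> v4
  v3 = 0 | a.b.c.0 :: ··a··> v6
  v4 = (0 + 0) | 0 | b.c.0 :: ··b··> v7
  v5 = (0 + 0 + c.0 + (0 + 0) | a.0) | c.0 :: ··a··> v7, ··c··> v8, ··c··> v9
  v6 = 0 | b.c.0 :: ··b··> v9
  v7 = (0 + 0) | 0 | c.0 :: ··c··> v10
  v8 = (0 + 0 + c.0 + (0 + 0) | a.0) | 0 :: ··a··> v10, ··c··> v11
  v9 = 0 | c.0 :: ··c··> v11
  v10 = (0 + 0) | 0 | 0 :: ·
  v11 = 0 | 0 :: ·
Trace ⟨cc⟩ through P, begin at {u0}:
  step 1 (c): {u1}
  step 2 (c): {u4}
  — P admits the full trace.
Trace ⟨cc⟩ through Q, begin at {v0}:
  step 1 (c): {v3}
  step 2 (c): ∅  — Q cannot continue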